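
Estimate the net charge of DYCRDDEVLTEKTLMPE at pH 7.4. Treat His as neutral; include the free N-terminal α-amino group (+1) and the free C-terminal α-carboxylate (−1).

At pH ~7.4 the Lys and Arg side chains are protonated (+1), the Asp and Glu side chains are deprotonated (−1), and with His taken as neutral all other side chains carry no charge.
Positive (K, R): R4, K12 → +2.
Negative (D, E): D1, D5, D6, E7, E11, E17 → −6.
The N-terminus (+1) and C-terminus (−1) cancel.
Net charge = (+2) + (−6) = −4.

-4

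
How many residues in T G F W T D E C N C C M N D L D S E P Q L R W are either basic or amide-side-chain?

4

Basic: H, K, R. Amide-side-chain: N, Q.
Basic residues here: R22 (1).
Amide-side-chain residues here: N9, N13, Q20 (3).
The two groups share no amino acid, so total = 1 + 3 = 4.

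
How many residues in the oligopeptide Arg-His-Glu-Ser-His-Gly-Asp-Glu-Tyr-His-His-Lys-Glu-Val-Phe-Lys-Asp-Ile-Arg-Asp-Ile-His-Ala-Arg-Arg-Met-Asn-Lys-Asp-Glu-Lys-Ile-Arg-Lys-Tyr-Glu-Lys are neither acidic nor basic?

Acidic: D, E. Basic: K, R, H. All other residues are neither.
Matching residues: Ser4, Gly6, Tyr9, Val14, Phe15, Ile18, Ile21, Ala23, Met26, Asn27, Ile32, Tyr35.

12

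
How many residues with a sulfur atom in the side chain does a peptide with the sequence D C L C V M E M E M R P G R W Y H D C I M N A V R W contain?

7

Cysteine (C, thiol) and methionine (M, thioether) are the two sulfur-containing amino acids.
Matching residues: C2, C4, M6, M8, M10, C19, M21.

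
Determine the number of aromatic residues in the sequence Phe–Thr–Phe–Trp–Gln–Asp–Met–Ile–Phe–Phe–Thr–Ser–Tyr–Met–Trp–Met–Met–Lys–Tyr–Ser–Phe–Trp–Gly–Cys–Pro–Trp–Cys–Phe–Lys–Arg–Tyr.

13

Phenylalanine (F), tryptophan (W), and tyrosine (Y) have aromatic ring side chains.
Matching residues: Phe1, Phe3, Trp4, Phe9, Phe10, Tyr13, Trp15, Tyr19, Phe21, Trp22, Trp26, Phe28, Tyr31.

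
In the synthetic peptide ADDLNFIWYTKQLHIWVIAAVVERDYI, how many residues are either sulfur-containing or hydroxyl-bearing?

3

Sulfur-containing: C, M. Hydroxyl-bearing: S, T, Y.
Sulfur-containing residues here: none (0).
Hydroxyl-bearing residues here: Y9, T10, Y26 (3).
The two groups share no amino acid, so total = 0 + 3 = 3.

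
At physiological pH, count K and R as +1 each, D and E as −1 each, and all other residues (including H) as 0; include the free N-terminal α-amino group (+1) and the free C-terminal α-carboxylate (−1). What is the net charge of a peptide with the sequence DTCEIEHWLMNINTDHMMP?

Positive (K, R): none → +0.
Negative (D, E): D1, E4, E6, D15 → −4.
The N-terminus (+1) and C-terminus (−1) cancel.
Net charge = (+0) + (−4) = −4.

-4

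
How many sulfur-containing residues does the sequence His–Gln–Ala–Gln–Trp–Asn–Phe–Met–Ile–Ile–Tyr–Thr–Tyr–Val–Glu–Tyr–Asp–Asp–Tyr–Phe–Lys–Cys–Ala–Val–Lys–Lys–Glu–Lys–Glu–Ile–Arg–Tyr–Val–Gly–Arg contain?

Only Cys (C) and Met (M) have a sulfur atom in the side chain.
Matching residues: Met8, Cys22.

2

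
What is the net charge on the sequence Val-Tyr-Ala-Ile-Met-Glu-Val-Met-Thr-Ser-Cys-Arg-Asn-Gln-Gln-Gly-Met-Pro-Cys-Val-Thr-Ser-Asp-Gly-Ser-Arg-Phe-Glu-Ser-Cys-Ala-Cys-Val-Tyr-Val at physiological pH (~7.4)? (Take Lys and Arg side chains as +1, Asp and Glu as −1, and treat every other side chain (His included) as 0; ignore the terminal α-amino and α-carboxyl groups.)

Positive (K, R): Arg12, Arg26 → +2.
Negative (D, E): Glu6, Asp23, Glu28 → −3.
Net charge = (+2) + (−3) = −1.

-1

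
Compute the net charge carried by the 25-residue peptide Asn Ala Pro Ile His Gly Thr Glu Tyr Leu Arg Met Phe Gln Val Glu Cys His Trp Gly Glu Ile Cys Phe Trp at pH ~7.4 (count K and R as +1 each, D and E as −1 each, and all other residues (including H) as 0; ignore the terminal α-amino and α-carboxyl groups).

Positive (K, R): Arg11 → +1.
Negative (D, E): Glu8, Glu16, Glu21 → −3.
Net charge = (+1) + (−3) = −2.

-2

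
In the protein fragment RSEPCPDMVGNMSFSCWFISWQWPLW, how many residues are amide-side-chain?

Only N (asparagine) and Q (glutamine) carry a side-chain carboxamide.
Matching residues: N11, Q22.

2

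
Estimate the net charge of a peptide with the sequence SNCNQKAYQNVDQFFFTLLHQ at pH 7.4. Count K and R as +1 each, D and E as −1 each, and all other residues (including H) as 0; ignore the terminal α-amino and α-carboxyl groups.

0

Positive (K, R): K6 → +1.
Negative (D, E): D12 → −1.
Net charge = (+1) + (−1) = 0.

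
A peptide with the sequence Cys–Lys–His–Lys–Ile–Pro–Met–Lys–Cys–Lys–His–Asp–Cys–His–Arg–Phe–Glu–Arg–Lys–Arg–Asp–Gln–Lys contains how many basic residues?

12

The basic amino acids are Lys (K), Arg (R), and His (H).
Matching residues: Lys2, His3, Lys4, Lys8, Lys10, His11, His14, Arg15, Arg18, Lys19, Arg20, Lys23.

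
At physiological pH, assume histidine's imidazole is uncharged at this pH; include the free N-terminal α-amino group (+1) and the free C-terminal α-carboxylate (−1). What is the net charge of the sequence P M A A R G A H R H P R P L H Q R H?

+4

At pH ~7.4 the Lys and Arg side chains are protonated (+1), the Asp and Glu side chains are deprotonated (−1), and with His taken as neutral all other side chains carry no charge.
Positive (K, R): R5, R9, R12, R17 → +4.
Negative (D, E): none → −0.
The N-terminus (+1) and C-terminus (−1) cancel.
Net charge = (+4) + (−0) = +4.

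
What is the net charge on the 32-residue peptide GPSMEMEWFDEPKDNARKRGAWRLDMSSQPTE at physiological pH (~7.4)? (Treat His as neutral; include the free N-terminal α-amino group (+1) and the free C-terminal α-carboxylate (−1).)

-2

Near pH 7.4, K and R contribute +1 each, D and E contribute −1 each, and every other side chain (His included, as stated) is uncharged.
Positive (K, R): K13, R17, K18, R19, R23 → +5.
Negative (D, E): E5, E7, D10, E11, D14, D25, E32 → −7.
The N-terminus (+1) and C-terminus (−1) cancel.
Net charge = (+5) + (−7) = −2.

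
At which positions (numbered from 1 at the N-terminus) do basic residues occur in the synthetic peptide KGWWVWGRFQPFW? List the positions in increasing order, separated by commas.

Lysine (K), arginine (R), and histidine (H) have basic, nitrogen-containing side chains.
Matching residues: K1, R8.

1, 8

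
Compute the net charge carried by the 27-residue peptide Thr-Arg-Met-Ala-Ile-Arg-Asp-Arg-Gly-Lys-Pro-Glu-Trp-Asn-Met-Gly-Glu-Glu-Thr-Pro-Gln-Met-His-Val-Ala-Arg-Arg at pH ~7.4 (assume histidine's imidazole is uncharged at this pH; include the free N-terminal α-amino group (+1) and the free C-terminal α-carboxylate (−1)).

At pH ~7.4 the Lys and Arg side chains are protonated (+1), the Asp and Glu side chains are deprotonated (−1), and with His taken as neutral all other side chains carry no charge.
Positive (K, R): Arg2, Arg6, Arg8, Lys10, Arg26, Arg27 → +6.
Negative (D, E): Asp7, Glu12, Glu17, Glu18 → −4.
The N-terminus (+1) and C-terminus (−1) cancel.
Net charge = (+6) + (−4) = +2.

+2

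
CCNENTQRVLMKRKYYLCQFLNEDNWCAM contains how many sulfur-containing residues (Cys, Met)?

Matching residues: C1, C2, M11, C18, C27, M29.

6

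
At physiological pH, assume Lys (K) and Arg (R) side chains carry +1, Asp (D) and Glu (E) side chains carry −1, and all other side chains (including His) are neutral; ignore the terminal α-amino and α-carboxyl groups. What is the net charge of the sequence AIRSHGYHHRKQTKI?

Positive (K, R): R3, R10, K11, K14 → +4.
Negative (D, E): none → −0.
Net charge = (+4) + (−0) = +4.

+4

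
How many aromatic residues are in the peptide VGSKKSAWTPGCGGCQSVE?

The aromatic amino acids are Phe (F, benzyl), Trp (W, indole), and Tyr (Y, phenol).
Matching residues: W8.

1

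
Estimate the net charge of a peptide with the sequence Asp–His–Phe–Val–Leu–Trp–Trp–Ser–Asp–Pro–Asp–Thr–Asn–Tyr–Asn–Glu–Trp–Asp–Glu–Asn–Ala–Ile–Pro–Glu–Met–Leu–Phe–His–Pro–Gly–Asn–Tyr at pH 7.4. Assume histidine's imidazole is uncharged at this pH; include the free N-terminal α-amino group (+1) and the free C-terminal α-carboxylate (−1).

Near pH 7.4, K and R contribute +1 each, D and E contribute −1 each, and every other side chain (His included, as stated) is uncharged.
Positive (K, R): none → +0.
Negative (D, E): Asp1, Asp9, Asp11, Glu16, Asp18, Glu19, Glu24 → −7.
The N-terminus (+1) and C-terminus (−1) cancel.
Net charge = (+0) + (−7) = −7.

-7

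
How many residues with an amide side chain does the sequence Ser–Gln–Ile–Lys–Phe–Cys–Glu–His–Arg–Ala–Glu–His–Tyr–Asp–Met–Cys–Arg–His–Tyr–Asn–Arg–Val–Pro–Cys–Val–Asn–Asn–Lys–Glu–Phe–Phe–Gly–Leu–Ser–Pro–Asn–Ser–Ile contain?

5

The amide-side-chain residues are Asn (N) and Gln (Q).
Matching residues: Gln2, Asn20, Asn26, Asn27, Asn36.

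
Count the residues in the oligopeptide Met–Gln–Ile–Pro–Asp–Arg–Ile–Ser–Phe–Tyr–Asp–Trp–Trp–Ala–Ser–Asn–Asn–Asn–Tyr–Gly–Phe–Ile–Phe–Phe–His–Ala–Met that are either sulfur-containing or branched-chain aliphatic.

Sulfur-containing: C, M. Branched-chain aliphatic: I, L, V.
Sulfur-containing residues here: Met1, Met27 (2).
Branched-chain aliphatic residues here: Ile3, Ile7, Ile22 (3).
The two groups share no amino acid, so total = 2 + 3 = 5.

5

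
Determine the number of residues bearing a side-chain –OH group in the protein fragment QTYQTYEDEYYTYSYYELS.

The –OH-bearing residues are Ser, Thr (aliphatic alcohols), and Tyr (phenol).
Matching residues: T2, Y3, T5, Y6, Y10, Y11, T12, Y13, S14, Y15, Y16, S19.

12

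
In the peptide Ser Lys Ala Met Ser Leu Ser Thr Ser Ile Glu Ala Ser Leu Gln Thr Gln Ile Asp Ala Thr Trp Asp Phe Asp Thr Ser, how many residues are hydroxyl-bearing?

10

S, T, and Y are the three residues with a side-chain hydroxyl.
Matching residues: Ser1, Ser5, Ser7, Thr8, Ser9, Ser13, Thr16, Thr21, Thr26, Ser27.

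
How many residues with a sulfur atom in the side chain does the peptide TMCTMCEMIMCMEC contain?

9

Cysteine (C, thiol) and methionine (M, thioether) are the two sulfur-containing amino acids.
Matching residues: M2, C3, M5, C6, M8, M10, C11, M12, C14.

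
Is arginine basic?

Lysine (K), arginine (R), and histidine (H) have basic, nitrogen-containing side chains.
Arginine is in this group.

Yes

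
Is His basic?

Yes

The basic amino acids are Lys (K), Arg (R), and His (H).
Histidine is in this group.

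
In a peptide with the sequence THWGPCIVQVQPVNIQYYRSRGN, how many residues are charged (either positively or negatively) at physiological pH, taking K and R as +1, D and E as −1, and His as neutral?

Charged side chains at pH ~7.4: K, R (positive); D, E (negative).
Matching residues: R19, R21.

2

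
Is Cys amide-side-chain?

The amide-side-chain residues are Asn (N) and Gln (Q).
Cysteine is not in this group.

No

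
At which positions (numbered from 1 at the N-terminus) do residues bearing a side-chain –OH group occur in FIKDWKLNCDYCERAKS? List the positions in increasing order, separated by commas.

S, T, and Y are the three residues with a side-chain hydroxyl.
Matching residues: Y11, S17.

11, 17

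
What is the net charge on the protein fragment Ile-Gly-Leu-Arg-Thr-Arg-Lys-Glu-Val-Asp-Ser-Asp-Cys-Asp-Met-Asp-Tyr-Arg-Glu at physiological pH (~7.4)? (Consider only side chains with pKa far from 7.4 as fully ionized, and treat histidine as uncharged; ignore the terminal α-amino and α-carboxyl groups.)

The side chains ionized at physiological pH are Lys/Arg (+1) and Asp/Glu (−1); with His treated as neutral, nothing else contributes.
Positive (K, R): Arg4, Arg6, Lys7, Arg18 → +4.
Negative (D, E): Glu8, Asp10, Asp12, Asp14, Asp16, Glu19 → −6.
Net charge = (+4) + (−6) = −2.

-2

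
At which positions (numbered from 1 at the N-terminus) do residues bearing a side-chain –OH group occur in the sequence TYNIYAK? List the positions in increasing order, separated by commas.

1, 2, 5

Serine (S), threonine (T), and tyrosine (Y) each carry a hydroxyl group on the side chain.
Matching residues: T1, Y2, Y5.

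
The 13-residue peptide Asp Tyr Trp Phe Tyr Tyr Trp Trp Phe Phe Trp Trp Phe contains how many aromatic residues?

12

F, W, and Y each carry an aromatic ring on the side chain.
Matching residues: Tyr2, Trp3, Phe4, Tyr5, Tyr6, Trp7, Trp8, Phe9, Phe10, Trp11, Trp12, Phe13.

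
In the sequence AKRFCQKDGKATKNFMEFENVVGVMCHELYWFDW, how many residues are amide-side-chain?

The amide-side-chain residues are Asn (N) and Gln (Q).
Matching residues: Q6, N14, N20.

3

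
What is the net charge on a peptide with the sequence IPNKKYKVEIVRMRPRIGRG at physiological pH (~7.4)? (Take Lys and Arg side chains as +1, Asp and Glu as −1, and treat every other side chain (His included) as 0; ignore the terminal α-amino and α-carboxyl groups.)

+6

Positive (K, R): K4, K5, K7, R12, R14, R16, R19 → +7.
Negative (D, E): E9 → −1.
Net charge = (+7) + (−1) = +6.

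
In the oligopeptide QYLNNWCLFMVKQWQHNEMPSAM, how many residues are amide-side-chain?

Asparagine (N) and glutamine (Q) have uncharged amide side chains.
Matching residues: Q1, N4, N5, Q13, Q15, N17.

6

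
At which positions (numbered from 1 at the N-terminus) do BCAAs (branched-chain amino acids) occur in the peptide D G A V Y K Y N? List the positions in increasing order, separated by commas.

4

Valine (V), leucine (L), and isoleucine (I) are the branched-chain amino acids.
Matching residues: V4.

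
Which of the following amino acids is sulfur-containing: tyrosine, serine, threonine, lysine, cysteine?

Cysteine (C, thiol) and methionine (M, thioether) are the two sulfur-containing amino acids.
Of the listed options, only cysteine belongs to this group.

cysteine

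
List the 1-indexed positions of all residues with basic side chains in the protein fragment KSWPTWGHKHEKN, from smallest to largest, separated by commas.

1, 8, 9, 10, 12

The basic amino acids are Lys (K), Arg (R), and His (H).
Matching residues: K1, H8, K9, H10, K12.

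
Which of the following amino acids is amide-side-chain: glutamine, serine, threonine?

Asparagine (N) and glutamine (Q) have uncharged amide side chains.
Of the listed options, only glutamine belongs to this group.

glutamine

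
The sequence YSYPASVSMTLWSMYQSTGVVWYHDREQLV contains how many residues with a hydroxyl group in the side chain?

The –OH-bearing residues are Ser, Thr (aliphatic alcohols), and Tyr (phenol).
Matching residues: Y1, S2, Y3, S6, S8, T10, S13, Y15, S17, T18, Y23.

11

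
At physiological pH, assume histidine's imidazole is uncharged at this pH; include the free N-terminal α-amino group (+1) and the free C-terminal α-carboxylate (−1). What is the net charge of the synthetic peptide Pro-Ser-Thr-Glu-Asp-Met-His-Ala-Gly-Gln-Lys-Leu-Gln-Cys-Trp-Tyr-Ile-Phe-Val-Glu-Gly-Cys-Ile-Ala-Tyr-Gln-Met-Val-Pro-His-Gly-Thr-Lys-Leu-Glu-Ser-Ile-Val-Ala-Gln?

At pH ~7.4 the Lys and Arg side chains are protonated (+1), the Asp and Glu side chains are deprotonated (−1), and with His taken as neutral all other side chains carry no charge.
Positive (K, R): Lys11, Lys33 → +2.
Negative (D, E): Glu4, Asp5, Glu20, Glu35 → −4.
The N-terminus (+1) and C-terminus (−1) cancel.
Net charge = (+2) + (−4) = −2.

-2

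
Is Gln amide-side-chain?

Yes

Asparagine (N) and glutamine (Q) have uncharged amide side chains.
Glutamine is in this group.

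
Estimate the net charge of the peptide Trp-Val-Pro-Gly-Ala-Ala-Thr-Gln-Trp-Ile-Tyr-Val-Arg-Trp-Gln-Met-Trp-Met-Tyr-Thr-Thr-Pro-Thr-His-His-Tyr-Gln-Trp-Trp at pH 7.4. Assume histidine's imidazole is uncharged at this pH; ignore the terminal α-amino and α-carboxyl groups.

At pH ~7.4 the Lys and Arg side chains are protonated (+1), the Asp and Glu side chains are deprotonated (−1), and with His taken as neutral all other side chains carry no charge.
Positive (K, R): Arg13 → +1.
Negative (D, E): none → −0.
Net charge = (+1) + (−0) = +1.

+1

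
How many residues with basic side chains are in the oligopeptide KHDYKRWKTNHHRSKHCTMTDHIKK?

The basic amino acids are Lys (K), Arg (R), and His (H).
Matching residues: K1, H2, K5, R6, K8, H11, H12, R13, K15, H16, H22, K24, K25.

13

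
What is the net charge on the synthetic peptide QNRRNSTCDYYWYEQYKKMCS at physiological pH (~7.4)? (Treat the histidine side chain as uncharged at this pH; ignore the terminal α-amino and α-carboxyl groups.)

Near pH 7.4, K and R contribute +1 each, D and E contribute −1 each, and every other side chain (His included, as stated) is uncharged.
Positive (K, R): R3, R4, K17, K18 → +4.
Negative (D, E): D9, E14 → −2.
Net charge = (+4) + (−2) = +2.

+2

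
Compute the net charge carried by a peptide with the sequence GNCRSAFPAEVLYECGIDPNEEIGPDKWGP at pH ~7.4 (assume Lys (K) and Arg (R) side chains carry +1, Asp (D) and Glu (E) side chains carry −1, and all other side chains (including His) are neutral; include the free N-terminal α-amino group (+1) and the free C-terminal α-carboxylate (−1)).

-4

Positive (K, R): R4, K27 → +2.
Negative (D, E): E10, E14, D18, E21, E22, D26 → −6.
The N-terminus (+1) and C-terminus (−1) cancel.
Net charge = (+2) + (−6) = −4.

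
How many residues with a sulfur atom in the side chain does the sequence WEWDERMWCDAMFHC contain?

The sulfur-bearing residues are cysteine (–SH) and methionine (–S–CH₃).
Matching residues: M7, C9, M12, C15.

4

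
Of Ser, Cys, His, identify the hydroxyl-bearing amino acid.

Ser

Serine (S), threonine (T), and tyrosine (Y) each carry a hydroxyl group on the side chain.
Of the listed options, only Ser belongs to this group.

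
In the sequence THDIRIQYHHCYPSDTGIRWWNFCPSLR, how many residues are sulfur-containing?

The sulfur-bearing residues are cysteine (–SH) and methionine (–S–CH₃).
Matching residues: C11, C24.

2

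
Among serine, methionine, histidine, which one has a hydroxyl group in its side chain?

Serine (S), threonine (T), and tyrosine (Y) each carry a hydroxyl group on the side chain.
Of the listed options, only serine belongs to this group.

serine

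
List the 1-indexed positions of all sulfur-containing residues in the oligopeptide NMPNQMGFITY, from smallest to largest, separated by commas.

2, 6

The sulfur-bearing residues are cysteine (–SH) and methionine (–S–CH₃).
Matching residues: M2, M6.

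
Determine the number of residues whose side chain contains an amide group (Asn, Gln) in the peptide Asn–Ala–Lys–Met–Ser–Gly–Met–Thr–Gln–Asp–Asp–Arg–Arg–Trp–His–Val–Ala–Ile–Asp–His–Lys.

Matching residues: Asn1, Gln9.

2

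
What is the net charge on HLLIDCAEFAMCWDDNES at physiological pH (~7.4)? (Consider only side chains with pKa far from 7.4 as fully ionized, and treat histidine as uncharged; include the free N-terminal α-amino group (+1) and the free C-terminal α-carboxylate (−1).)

-5

Near pH 7.4, K and R contribute +1 each, D and E contribute −1 each, and every other side chain (His included, as stated) is uncharged.
Positive (K, R): none → +0.
Negative (D, E): D5, E8, D14, D15, E17 → −5.
The N-terminus (+1) and C-terminus (−1) cancel.
Net charge = (+0) + (−5) = −5.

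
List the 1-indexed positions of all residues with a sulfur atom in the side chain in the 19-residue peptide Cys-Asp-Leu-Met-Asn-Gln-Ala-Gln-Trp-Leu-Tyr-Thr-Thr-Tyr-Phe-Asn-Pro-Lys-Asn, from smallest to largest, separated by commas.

1, 4

The sulfur-bearing residues are cysteine (–SH) and methionine (–S–CH₃).
Matching residues: Cys1, Met4.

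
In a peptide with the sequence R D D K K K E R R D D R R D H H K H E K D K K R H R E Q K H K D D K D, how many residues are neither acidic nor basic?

Acidic: D, E. Basic: K, R, H. All other residues are neither.
Matching residues: Q28.

1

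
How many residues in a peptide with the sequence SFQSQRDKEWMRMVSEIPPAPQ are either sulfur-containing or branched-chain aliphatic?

Sulfur-containing: C, M. Branched-chain aliphatic: I, L, V.
Sulfur-containing residues here: M11, M13 (2).
Branched-chain aliphatic residues here: V14, I17 (2).
The two groups share no amino acid, so total = 2 + 2 = 4.

4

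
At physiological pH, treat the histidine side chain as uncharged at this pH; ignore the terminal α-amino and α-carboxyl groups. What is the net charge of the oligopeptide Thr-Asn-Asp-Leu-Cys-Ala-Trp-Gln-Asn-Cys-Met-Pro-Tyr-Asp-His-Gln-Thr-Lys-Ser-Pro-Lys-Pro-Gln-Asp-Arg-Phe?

0

Near pH 7.4, K and R contribute +1 each, D and E contribute −1 each, and every other side chain (His included, as stated) is uncharged.
Positive (K, R): Lys18, Lys21, Arg25 → +3.
Negative (D, E): Asp3, Asp14, Asp24 → −3.
Net charge = (+3) + (−3) = 0.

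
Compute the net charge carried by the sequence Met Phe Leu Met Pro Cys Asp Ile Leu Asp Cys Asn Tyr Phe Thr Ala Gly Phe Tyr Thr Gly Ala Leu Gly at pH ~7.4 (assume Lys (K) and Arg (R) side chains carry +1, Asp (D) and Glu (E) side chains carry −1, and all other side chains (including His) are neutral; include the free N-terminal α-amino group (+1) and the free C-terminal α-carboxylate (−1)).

Positive (K, R): none → +0.
Negative (D, E): Asp7, Asp10 → −2.
The N-terminus (+1) and C-terminus (−1) cancel.
Net charge = (+0) + (−2) = −2.

-2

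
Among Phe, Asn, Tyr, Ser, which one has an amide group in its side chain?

Asn

Asparagine (N) and glutamine (Q) have uncharged amide side chains.
Of the listed options, only Asn belongs to this group.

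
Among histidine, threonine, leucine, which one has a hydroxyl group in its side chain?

The –OH-bearing residues are Ser, Thr (aliphatic alcohols), and Tyr (phenol).
Of the listed options, only threonine belongs to this group.

threonine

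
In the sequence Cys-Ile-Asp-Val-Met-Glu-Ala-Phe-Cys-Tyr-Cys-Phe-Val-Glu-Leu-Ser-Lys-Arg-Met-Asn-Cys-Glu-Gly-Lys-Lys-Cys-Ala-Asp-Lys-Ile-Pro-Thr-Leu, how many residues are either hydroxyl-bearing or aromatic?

Hydroxyl-bearing: S, T, Y. Aromatic: F, W, Y.
Hydroxyl-bearing residues here: Tyr10, Ser16, Thr32 (3).
Aromatic residues here: Phe8, Tyr10, Phe12 (3).
Y is in both groups, so the 1 Y residue must not be double-counted.
Total = 3 + 3 − 1 = 5.

5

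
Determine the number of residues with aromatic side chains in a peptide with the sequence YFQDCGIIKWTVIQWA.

4

The aromatic amino acids are Phe (F, benzyl), Trp (W, indole), and Tyr (Y, phenol).
Matching residues: Y1, F2, W10, W15.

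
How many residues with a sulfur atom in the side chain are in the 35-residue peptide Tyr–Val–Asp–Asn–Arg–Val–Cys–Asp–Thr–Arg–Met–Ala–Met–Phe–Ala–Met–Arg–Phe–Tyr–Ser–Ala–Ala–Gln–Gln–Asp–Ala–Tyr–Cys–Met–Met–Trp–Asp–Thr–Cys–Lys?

Cysteine (C, thiol) and methionine (M, thioether) are the two sulfur-containing amino acids.
Matching residues: Cys7, Met11, Met13, Met16, Cys28, Met29, Met30, Cys34.

8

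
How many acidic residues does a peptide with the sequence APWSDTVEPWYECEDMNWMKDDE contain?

The acidic residues are Asp (D) and Glu (E), whose side chains end in a carboxylate group.
Matching residues: D5, E8, E12, E14, D15, D21, D22, E23.

8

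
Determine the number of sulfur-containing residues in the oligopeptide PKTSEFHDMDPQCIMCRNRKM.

Only Cys (C) and Met (M) have a sulfur atom in the side chain.
Matching residues: M9, C13, M15, C16, M21.

5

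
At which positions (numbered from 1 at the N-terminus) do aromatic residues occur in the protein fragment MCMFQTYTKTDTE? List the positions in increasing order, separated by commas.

Phenylalanine (F), tryptophan (W), and tyrosine (Y) have aromatic ring side chains.
Matching residues: F4, Y7.

4, 7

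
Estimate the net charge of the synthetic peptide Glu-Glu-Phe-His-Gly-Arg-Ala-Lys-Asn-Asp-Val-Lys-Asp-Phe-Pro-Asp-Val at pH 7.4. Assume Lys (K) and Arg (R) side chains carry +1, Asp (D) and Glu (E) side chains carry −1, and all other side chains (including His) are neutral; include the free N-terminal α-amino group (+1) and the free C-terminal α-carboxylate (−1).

-2

Positive (K, R): Arg6, Lys8, Lys12 → +3.
Negative (D, E): Glu1, Glu2, Asp10, Asp13, Asp16 → −5.
The N-terminus (+1) and C-terminus (−1) cancel.
Net charge = (+3) + (−5) = −2.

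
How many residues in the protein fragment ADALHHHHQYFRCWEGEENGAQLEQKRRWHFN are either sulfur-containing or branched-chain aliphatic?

Sulfur-containing: C, M. Branched-chain aliphatic: I, L, V.
Sulfur-containing residues here: C13 (1).
Branched-chain aliphatic residues here: L4, L23 (2).
The two groups share no amino acid, so total = 1 + 2 = 3.

3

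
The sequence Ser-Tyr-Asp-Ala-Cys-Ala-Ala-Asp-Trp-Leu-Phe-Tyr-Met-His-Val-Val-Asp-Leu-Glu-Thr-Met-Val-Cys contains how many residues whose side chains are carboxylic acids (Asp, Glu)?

4

Matching residues: Asp3, Asp8, Asp17, Glu19.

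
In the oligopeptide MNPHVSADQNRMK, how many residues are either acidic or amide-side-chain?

Acidic: D, E. Amide-side-chain: N, Q.
Acidic residues here: D8 (1).
Amide-side-chain residues here: N2, Q9, N10 (3).
The two groups share no amino acid, so total = 1 + 3 = 4.

4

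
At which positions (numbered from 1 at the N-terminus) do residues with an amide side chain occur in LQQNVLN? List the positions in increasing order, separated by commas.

Only N (asparagine) and Q (glutamine) carry a side-chain carboxamide.
Matching residues: Q2, Q3, N4, N7.

2, 3, 4, 7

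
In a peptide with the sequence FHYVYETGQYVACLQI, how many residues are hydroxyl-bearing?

4

Serine (S), threonine (T), and tyrosine (Y) each carry a hydroxyl group on the side chain.
Matching residues: Y3, Y5, T7, Y10.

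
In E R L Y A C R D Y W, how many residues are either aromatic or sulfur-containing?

4

Aromatic: F, W, Y. Sulfur-containing: C, M.
Aromatic residues here: Y4, Y9, W10 (3).
Sulfur-containing residues here: C6 (1).
The two groups share no amino acid, so total = 3 + 1 = 4.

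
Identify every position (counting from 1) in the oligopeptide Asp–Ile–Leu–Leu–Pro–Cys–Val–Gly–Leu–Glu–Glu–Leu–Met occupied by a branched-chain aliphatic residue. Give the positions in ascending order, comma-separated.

Valine (V), leucine (L), and isoleucine (I) are the branched-chain amino acids.
Matching residues: Ile2, Leu3, Leu4, Val7, Leu9, Leu12.

2, 3, 4, 7, 9, 12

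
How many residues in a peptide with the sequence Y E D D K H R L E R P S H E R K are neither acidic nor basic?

4

Acidic: D, E. Basic: K, R, H. All other residues are neither.
Matching residues: Y1, L8, P11, S12.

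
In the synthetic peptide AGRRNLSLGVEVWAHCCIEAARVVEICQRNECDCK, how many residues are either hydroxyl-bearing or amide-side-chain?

4

Hydroxyl-bearing: S, T, Y. Amide-side-chain: N, Q.
Hydroxyl-bearing residues here: S7 (1).
Amide-side-chain residues here: N5, Q28, N30 (3).
The two groups share no amino acid, so total = 1 + 3 = 4.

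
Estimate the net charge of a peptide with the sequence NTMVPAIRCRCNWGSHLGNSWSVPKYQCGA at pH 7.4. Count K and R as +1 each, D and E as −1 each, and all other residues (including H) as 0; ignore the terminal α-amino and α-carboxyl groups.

Positive (K, R): R8, R10, K25 → +3.
Negative (D, E): none → −0.
Net charge = (+3) + (−0) = +3.

+3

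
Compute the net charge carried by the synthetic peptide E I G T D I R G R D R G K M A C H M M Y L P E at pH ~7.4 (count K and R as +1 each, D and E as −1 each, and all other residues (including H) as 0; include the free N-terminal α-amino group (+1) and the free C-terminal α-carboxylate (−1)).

0

Positive (K, R): R7, R9, R11, K13 → +4.
Negative (D, E): E1, D5, D10, E23 → −4.
The N-terminus (+1) and C-terminus (−1) cancel.
Net charge = (+4) + (−4) = 0.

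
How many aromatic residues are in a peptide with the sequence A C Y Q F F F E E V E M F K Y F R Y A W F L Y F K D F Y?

14

The aromatic amino acids are Phe (F, benzyl), Trp (W, indole), and Tyr (Y, phenol).
Matching residues: Y3, F5, F6, F7, F13, Y15, F16, Y18, W20, F21, Y23, F24, F27, Y28.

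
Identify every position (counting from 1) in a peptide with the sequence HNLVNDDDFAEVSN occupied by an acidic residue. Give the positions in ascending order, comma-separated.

The acidic residues are Asp (D) and Glu (E), whose side chains end in a carboxylate group.
Matching residues: D6, D7, D8, E11.

6, 7, 8, 11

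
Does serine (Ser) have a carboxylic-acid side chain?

The acidic residues are Asp (D) and Glu (E), whose side chains end in a carboxylate group.
Serine is not in this group.

No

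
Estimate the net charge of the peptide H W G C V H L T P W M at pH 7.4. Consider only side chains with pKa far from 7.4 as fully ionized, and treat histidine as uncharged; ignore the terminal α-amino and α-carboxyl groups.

0

Near pH 7.4, K and R contribute +1 each, D and E contribute −1 each, and every other side chain (His included, as stated) is uncharged.
Positive (K, R): none → +0.
Negative (D, E): none → −0.
Net charge = (+0) + (−0) = 0.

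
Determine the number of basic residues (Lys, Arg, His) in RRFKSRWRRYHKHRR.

Matching residues: R1, R2, K4, R6, R8, R9, H11, K12, H13, R14, R15.

11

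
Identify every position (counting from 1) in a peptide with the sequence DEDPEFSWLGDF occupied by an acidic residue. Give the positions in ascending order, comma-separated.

The acidic residues are Asp (D) and Glu (E), whose side chains end in a carboxylate group.
Matching residues: D1, E2, D3, E5, D11.

1, 2, 3, 5, 11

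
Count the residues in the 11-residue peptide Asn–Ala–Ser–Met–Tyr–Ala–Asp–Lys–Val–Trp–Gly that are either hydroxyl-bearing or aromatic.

3

Hydroxyl-bearing: S, T, Y. Aromatic: F, W, Y.
Hydroxyl-bearing residues here: Ser3, Tyr5 (2).
Aromatic residues here: Tyr5, Trp10 (2).
Y is in both groups, so the 1 Y residue must not be double-counted.
Total = 2 + 2 − 1 = 3.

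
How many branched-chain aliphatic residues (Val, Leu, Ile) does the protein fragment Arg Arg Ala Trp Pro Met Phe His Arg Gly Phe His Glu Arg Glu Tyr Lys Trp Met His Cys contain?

None of the 21 residues belong to this group.

0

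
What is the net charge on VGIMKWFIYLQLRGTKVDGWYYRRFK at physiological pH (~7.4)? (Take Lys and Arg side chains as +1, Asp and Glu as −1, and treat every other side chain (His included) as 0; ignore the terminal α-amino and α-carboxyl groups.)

+5

Positive (K, R): K5, R13, K16, R23, R24, K26 → +6.
Negative (D, E): D18 → −1.
Net charge = (+6) + (−1) = +5.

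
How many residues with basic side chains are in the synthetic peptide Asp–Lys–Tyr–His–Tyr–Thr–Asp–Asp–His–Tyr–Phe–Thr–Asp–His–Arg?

Lysine (K), arginine (R), and histidine (H) have basic, nitrogen-containing side chains.
Matching residues: Lys2, His4, His9, His14, Arg15.

5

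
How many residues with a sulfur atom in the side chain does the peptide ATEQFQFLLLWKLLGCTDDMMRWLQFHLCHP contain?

The sulfur-bearing residues are cysteine (–SH) and methionine (–S–CH₃).
Matching residues: C16, M20, M21, C29.

4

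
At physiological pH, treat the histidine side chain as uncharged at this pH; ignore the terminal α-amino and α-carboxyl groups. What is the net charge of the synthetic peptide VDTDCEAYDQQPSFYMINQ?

Near pH 7.4, K and R contribute +1 each, D and E contribute −1 each, and every other side chain (His included, as stated) is uncharged.
Positive (K, R): none → +0.
Negative (D, E): D2, D4, E6, D9 → −4.
Net charge = (+0) + (−4) = −4.

-4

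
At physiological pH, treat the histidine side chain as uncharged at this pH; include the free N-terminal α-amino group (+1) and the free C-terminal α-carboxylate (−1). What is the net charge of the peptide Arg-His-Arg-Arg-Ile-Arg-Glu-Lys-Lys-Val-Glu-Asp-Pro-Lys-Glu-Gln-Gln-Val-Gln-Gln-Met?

Near pH 7.4, K and R contribute +1 each, D and E contribute −1 each, and every other side chain (His included, as stated) is uncharged.
Positive (K, R): Arg1, Arg3, Arg4, Arg6, Lys8, Lys9, Lys14 → +7.
Negative (D, E): Glu7, Glu11, Asp12, Glu15 → −4.
The N-terminus (+1) and C-terminus (−1) cancel.
Net charge = (+7) + (−4) = +3.

+3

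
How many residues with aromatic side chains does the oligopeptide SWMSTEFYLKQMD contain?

3

F, W, and Y each carry an aromatic ring on the side chain.
Matching residues: W2, F7, Y8.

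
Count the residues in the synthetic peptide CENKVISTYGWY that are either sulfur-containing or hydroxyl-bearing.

Sulfur-containing: C, M. Hydroxyl-bearing: S, T, Y.
Sulfur-containing residues here: C1 (1).
Hydroxyl-bearing residues here: S7, T8, Y9, Y12 (4).
The two groups share no amino acid, so total = 1 + 4 = 5.

5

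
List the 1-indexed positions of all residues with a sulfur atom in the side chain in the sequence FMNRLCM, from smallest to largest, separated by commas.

2, 6, 7

Cysteine (C, thiol) and methionine (M, thioether) are the two sulfur-containing amino acids.
Matching residues: M2, C6, M7.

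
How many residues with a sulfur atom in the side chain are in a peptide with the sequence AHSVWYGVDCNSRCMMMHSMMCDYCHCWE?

Cysteine (C, thiol) and methionine (M, thioether) are the two sulfur-containing amino acids.
Matching residues: C10, C14, M15, M16, M17, M20, M21, C22, C25, C27.

10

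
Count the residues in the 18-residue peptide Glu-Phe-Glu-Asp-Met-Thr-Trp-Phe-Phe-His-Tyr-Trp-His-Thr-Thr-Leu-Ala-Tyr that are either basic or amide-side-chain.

2

Basic: H, K, R. Amide-side-chain: N, Q.
Basic residues here: His10, His13 (2).
Amide-side-chain residues here: none (0).
The two groups share no amino acid, so total = 2 + 0 = 2.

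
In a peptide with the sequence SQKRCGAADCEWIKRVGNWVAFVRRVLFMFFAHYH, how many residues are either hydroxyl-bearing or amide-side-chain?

Hydroxyl-bearing: S, T, Y. Amide-side-chain: N, Q.
Hydroxyl-bearing residues here: S1, Y34 (2).
Amide-side-chain residues here: Q2, N18 (2).
The two groups share no amino acid, so total = 2 + 2 = 4.

4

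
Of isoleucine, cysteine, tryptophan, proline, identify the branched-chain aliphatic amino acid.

V, L, and I make up the branched-chain aliphatic group.
Of the listed options, only isoleucine belongs to this group.

isoleucine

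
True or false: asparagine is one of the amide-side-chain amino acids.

True

Only N (asparagine) and Q (glutamine) carry a side-chain carboxamide.
Asparagine is in this group.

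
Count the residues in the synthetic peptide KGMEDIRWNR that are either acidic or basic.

Acidic: D, E. Basic: H, K, R.
Acidic residues here: E4, D5 (2).
Basic residues here: K1, R7, R10 (3).
The two groups share no amino acid, so total = 2 + 3 = 5.

5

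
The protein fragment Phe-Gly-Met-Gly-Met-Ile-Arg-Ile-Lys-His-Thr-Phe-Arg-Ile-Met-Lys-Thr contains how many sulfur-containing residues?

3

Only Cys (C) and Met (M) have a sulfur atom in the side chain.
Matching residues: Met3, Met5, Met15.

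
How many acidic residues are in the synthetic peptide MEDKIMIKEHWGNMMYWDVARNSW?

Aspartate (D) and glutamate (E) have carboxylic-acid side chains and are the acidic amino acids.
Matching residues: E2, D3, E9, D18.

4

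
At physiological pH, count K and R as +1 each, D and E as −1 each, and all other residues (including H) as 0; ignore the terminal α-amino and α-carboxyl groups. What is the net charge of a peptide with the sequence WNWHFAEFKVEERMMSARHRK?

+2

Positive (K, R): K9, R13, R18, R20, K21 → +5.
Negative (D, E): E7, E11, E12 → −3.
Net charge = (+5) + (−3) = +2.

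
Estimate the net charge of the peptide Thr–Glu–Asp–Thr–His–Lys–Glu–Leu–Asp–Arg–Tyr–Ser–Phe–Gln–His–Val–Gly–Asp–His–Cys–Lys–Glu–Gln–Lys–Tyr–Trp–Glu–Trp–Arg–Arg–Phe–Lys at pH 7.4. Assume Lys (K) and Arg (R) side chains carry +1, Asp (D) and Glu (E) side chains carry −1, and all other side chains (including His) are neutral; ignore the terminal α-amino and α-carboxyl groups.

Positive (K, R): Lys6, Arg10, Lys21, Lys24, Arg29, Arg30, Lys32 → +7.
Negative (D, E): Glu2, Asp3, Glu7, Asp9, Asp18, Glu22, Glu27 → −7.
Net charge = (+7) + (−7) = 0.

0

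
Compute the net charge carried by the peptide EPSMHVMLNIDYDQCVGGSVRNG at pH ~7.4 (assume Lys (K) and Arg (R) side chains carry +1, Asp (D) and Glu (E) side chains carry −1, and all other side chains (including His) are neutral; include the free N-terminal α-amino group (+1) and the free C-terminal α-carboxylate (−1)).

-2

Positive (K, R): R21 → +1.
Negative (D, E): E1, D11, D13 → −3.
The N-terminus (+1) and C-terminus (−1) cancel.
Net charge = (+1) + (−3) = −2.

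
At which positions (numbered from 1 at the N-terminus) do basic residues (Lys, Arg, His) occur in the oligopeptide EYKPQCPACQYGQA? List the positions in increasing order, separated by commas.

3

Matching residues: K3.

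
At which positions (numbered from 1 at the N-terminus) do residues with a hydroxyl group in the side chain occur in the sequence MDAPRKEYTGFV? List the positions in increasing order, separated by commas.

Serine (S), threonine (T), and tyrosine (Y) each carry a hydroxyl group on the side chain.
Matching residues: Y8, T9.

8, 9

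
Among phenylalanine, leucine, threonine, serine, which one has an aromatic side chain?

The aromatic amino acids are Phe (F, benzyl), Trp (W, indole), and Tyr (Y, phenol).
Of the listed options, only phenylalanine belongs to this group.

phenylalanine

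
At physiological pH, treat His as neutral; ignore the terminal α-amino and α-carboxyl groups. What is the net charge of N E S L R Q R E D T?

Near pH 7.4, K and R contribute +1 each, D and E contribute −1 each, and every other side chain (His included, as stated) is uncharged.
Positive (K, R): R5, R7 → +2.
Negative (D, E): E2, E8, D9 → −3.
Net charge = (+2) + (−3) = −1.

-1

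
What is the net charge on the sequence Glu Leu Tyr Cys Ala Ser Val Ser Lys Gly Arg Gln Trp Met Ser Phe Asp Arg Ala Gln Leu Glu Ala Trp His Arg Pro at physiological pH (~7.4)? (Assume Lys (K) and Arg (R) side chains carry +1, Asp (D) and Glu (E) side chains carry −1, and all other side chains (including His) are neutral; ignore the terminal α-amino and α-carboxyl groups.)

Positive (K, R): Lys9, Arg11, Arg18, Arg26 → +4.
Negative (D, E): Glu1, Asp17, Glu22 → −3.
Net charge = (+4) + (−3) = +1.

+1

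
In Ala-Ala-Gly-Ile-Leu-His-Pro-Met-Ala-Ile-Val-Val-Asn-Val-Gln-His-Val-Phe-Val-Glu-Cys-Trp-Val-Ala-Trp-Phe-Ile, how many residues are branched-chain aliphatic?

Valine (V), leucine (L), and isoleucine (I) are the branched-chain amino acids.
Matching residues: Ile4, Leu5, Ile10, Val11, Val12, Val14, Val17, Val19, Val23, Ile27.

10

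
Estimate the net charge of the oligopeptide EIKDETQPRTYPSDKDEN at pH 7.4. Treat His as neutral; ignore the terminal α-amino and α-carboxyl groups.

-3

At pH ~7.4 the Lys and Arg side chains are protonated (+1), the Asp and Glu side chains are deprotonated (−1), and with His taken as neutral all other side chains carry no charge.
Positive (K, R): K3, R9, K15 → +3.
Negative (D, E): E1, D4, E5, D14, D16, E17 → −6.
Net charge = (+3) + (−6) = −3.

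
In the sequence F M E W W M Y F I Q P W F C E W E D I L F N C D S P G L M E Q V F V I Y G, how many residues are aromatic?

The aromatic amino acids are Phe (F, benzyl), Trp (W, indole), and Tyr (Y, phenol).
Matching residues: F1, W4, W5, Y7, F8, W12, F13, W16, F21, F33, Y36.

11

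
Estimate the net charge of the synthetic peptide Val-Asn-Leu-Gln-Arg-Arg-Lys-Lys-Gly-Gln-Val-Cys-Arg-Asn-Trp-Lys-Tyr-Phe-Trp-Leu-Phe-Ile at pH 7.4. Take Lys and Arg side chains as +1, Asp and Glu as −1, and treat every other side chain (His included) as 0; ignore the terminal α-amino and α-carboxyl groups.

Positive (K, R): Arg5, Arg6, Lys7, Lys8, Arg13, Lys16 → +6.
Negative (D, E): none → −0.
Net charge = (+6) + (−0) = +6.

+6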